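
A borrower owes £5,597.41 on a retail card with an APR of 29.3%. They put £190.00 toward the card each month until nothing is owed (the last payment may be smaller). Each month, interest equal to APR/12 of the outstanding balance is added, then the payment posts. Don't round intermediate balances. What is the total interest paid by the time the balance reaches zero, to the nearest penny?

Monthly rate r = 29.3%/12 = 2.44167% = 0.0244167.
Payoff takes n = ⌈−ln(1 − rB₀/P)/ln(1+r)⌉ = ⌈52.668⌉ = 53 payments; the last is £127.42.
Total paid = 52·£190.00 + £127.42 = £10,007.42.
Total interest = total paid − principal = £10,007.42 − £5,597.41 = £4,410.01.

£4,410.01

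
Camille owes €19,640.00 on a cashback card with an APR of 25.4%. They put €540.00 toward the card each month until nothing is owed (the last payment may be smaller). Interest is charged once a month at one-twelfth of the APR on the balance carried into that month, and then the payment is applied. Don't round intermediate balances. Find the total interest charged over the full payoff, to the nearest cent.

€18,232.19

Monthly rate r = 25.4%/12 = 2.11667% = 0.0211667.
Payoff takes n = ⌈−ln(1 − rB₀/P)/ln(1+r)⌉ = ⌈70.132⌉ = 71 payments; the last is €72.19.
Total paid = 70·€540.00 + €72.19 = €37,872.19.
Total interest = total paid − principal = €37,872.19 − €19,640.00 = €18,232.19.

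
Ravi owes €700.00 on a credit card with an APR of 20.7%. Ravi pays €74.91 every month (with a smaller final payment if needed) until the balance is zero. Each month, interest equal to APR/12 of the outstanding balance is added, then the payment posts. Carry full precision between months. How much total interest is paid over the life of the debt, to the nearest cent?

€70.02

Monthly rate r = 20.7%/12 = 1.725% = 0.01725.
Payoff takes n = ⌈−ln(1 − rB₀/P)/ln(1+r)⌉ = ⌈10.278⌉ = 11 payments; the last is €20.92.
Total paid = 10·€74.91 + €20.92 = €770.02.
Total interest = total paid − principal = €770.02 − €700.00 = €70.02.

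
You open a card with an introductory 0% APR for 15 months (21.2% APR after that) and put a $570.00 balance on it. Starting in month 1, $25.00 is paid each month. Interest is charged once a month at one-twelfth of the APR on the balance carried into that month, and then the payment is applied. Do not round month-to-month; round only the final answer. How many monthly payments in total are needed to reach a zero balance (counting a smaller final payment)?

Promo months 1–15 at r₀ = 0%/12 = 0; months 16+ at r₁ = 21.2%/12 = 0.0176667.
After month 15 (no interest yet): B = $570.00 − 15·$25.00 = $195.00.
Then at r₁ with $25.00/mo: n₂ = −ln(1 − r₁·B/P)/ln(1+r₁) ≈ 8.47 → 9 more payments.

24 payments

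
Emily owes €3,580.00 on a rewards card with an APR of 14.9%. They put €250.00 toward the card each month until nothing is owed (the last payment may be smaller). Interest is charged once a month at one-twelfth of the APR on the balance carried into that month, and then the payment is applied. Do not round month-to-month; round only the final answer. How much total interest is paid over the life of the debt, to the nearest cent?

€386.48

Monthly rate r = 14.9%/12 = 1.24167% = 0.0124167.
Payoff takes n = ⌈−ln(1 − rB₀/P)/ln(1+r)⌉ = ⌈15.865⌉ = 16 payments; the last is €216.48.
Total paid = 15·€250.00 + €216.48 = €3,966.48.
Total interest = total paid − principal = €3,966.48 − €3,580.00 = €386.48.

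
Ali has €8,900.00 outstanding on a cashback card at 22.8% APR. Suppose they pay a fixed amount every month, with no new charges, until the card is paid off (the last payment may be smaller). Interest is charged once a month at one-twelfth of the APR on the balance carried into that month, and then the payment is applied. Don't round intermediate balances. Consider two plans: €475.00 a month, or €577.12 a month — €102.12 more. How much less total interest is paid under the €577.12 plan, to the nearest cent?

€473.63

Monthly rate r = 22.8%/12 = 1.9% = 0.019.
At €475.00/mo: n = ⌈−ln(1 − rB₀/P)/ln(1+r)⌉ = 24 payments (last €181.65); total interest = total paid − €8,900.00 = €2,206.65.
At €577.12/mo: 19 payments (last €244.86); total interest €1,733.02.
Interest saved = €2,206.65 − €1,733.02 = €473.63.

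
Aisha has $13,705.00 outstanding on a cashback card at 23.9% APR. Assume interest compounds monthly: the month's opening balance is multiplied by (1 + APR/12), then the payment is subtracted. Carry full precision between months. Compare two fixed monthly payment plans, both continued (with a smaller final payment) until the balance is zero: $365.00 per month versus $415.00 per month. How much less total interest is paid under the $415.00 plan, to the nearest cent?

$2,935.37

Monthly rate r = 23.9%/12 = 1.99167% = 0.0199167.
At $365.00/mo: n = ⌈−ln(1 − rB₀/P)/ln(1+r)⌉ = 70 payments (last $313.37); total interest = total paid − $13,705.00 = $11,793.37.
At $415.00/mo: 55 payments (last $153.00); total interest $8,858.00.
Interest saved = $11,793.37 − $8,858.00 = $2,935.37.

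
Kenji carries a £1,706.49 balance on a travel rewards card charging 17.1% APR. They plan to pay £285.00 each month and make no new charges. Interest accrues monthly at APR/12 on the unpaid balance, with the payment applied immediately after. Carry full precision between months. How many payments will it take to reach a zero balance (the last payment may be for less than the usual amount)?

7 months

Monthly rate r = 17.1%/12 = 1.425% = 0.01425.
Recurrence: B ← B·(1+r) − £285.00.
Month 1: interest £24.32; balance after payment £1,445.81.
Month 2: interest £20.60; balance after payment £1,181.41.
Closed form: n = −ln(1 − rB₀/P)/ln(1+r) = −ln(0.91468)/ln(1.01425) ≈ 6.303, so the balance reaches zero during payment 7.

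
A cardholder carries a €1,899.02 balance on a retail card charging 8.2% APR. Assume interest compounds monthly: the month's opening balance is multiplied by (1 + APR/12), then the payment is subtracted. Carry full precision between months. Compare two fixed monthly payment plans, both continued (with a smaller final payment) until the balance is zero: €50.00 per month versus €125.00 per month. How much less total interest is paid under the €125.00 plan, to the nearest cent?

Monthly rate r = 8.2%/12 = 0.683333% = 0.00683333.
At €50.00/mo: n = ⌈−ln(1 − rB₀/P)/ln(1+r)⌉ = 45 payments (last €6.11); total interest = total paid − €1,899.02 = €307.09.
At €125.00/mo: 17 payments (last €11.87); total interest €112.85.
Interest saved = €307.09 − €112.85 = €194.24.

€194.24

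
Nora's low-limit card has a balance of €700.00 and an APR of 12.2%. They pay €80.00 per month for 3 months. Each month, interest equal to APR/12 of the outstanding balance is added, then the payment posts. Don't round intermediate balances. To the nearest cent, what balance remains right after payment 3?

Monthly rate r = 12.2%/12 = 1.01667% = 0.0101667.
Each month: B ← B·(1+r) − €80.00.
Month 1: interest €7.12; balance after payment €627.12.
Month 2: interest €6.38; balance after payment €553.49.
Month 3: interest €5.63; balance after payment €479.12.

€479.12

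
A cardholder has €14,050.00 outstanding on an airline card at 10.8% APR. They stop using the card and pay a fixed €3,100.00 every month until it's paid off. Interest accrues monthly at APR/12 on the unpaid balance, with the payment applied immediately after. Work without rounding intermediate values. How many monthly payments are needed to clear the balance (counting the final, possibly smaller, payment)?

Monthly rate r = 10.8%/12 = 0.9% = 0.009.
Recurrence: B ← B·(1+r) − €3,100.00.
Month 1: interest €126.45; balance after payment €11,076.45.
Month 2: interest €99.69; balance after payment €8,076.14.
Month 3: interest €72.69; balance after payment €5,048.82.
Month 4: interest €45.44; balance after payment €1,994.26.
Month 5: interest €17.95; balance after payment €0.00.

5 months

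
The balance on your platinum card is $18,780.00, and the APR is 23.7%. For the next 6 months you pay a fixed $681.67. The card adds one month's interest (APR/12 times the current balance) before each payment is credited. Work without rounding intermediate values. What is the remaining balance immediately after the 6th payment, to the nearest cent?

Monthly rate r = 23.7%/12 = 1.975% = 0.01975.
Each month: B ← B·(1+r) − $681.67.
Month 1: interest $370.91; balance after payment $18,469.24.
Month 2: interest $364.77; balance after payment $18,152.33.
Month 3: interest $358.51; balance after payment $17,829.17.
Month 4: interest $352.13; balance after payment $17,499.63.
Month 5: interest $345.62; balance after payment $17,163.57.
Month 6: interest $338.98; balance after payment $16,820.89.

$16,820.89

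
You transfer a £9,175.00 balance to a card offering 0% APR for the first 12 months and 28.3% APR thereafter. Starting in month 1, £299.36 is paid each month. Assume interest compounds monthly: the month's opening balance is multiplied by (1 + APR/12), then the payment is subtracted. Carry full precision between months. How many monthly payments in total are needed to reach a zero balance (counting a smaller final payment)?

Promo months 1–12 at r₀ = 0%/12 = 0; months 13+ at r₁ = 28.3%/12 = 0.0235833.
After month 12 (no interest yet): B = £9,175.00 − 12·£299.36 = £5,582.68.
Then at r₁ with £299.36/mo: n₂ = −ln(1 − r₁·B/P)/ln(1+r₁) ≈ 24.86 → 25 more payments.

37 payments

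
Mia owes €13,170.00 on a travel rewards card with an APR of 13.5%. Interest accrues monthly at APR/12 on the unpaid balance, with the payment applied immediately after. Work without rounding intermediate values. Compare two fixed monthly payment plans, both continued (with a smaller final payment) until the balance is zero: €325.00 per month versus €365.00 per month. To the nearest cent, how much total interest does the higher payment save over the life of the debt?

Monthly rate r = 13.5%/12 = 1.125% = 0.01125.
At €325.00/mo: n = ⌈−ln(1 − rB₀/P)/ln(1+r)⌉ = 55 payments (last €130.75); total interest = total paid − €13,170.00 = €4,510.75.
At €365.00/mo: 47 payments (last €200.78); total interest €3,820.78.
Interest saved = €4,510.75 − €3,820.78 = €689.97.

€689.97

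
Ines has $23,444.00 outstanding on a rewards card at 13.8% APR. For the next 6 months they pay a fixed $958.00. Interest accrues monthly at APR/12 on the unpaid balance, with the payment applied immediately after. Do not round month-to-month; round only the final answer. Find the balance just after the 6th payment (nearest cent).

Monthly rate r = 13.8%/12 = 1.15% = 0.0115.
Each month: B ← B·(1+r) − $958.00.
Month 1: interest $269.61; balance after payment $22,755.61.
Month 2: interest $261.69; balance after payment $22,059.30.
Month 3: interest $253.68; balance after payment $21,354.98.
Month 4: interest $245.58; balance after payment $20,642.56.
Month 5: interest $237.39; balance after payment $19,921.95.
Month 6: interest $229.10; balance after payment $19,193.05.

$19,193.05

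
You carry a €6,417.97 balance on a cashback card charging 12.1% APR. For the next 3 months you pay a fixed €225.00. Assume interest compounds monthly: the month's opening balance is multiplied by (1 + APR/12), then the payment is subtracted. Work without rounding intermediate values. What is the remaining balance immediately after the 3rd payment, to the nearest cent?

€5,932.25

Monthly rate r = 12.1%/12 = 1.00833% = 0.0100833.
Each month: B ← B·(1+r) − €225.00.
Month 1: interest €64.71; balance after payment €6,257.68.
Month 2: interest €63.10; balance after payment €6,095.78.
Month 3: interest €61.47; balance after payment €5,932.25.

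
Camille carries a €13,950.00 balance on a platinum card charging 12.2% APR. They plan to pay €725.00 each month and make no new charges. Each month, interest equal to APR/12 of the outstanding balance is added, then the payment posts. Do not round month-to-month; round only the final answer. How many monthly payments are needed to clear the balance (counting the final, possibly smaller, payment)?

22 payments

Monthly rate r = 12.2%/12 = 1.01667% = 0.0101667.
Recurrence: B ← B·(1+r) − €725.00.
Month 1: interest €141.82; balance after payment €13,366.83.
Month 2: interest €135.90; balance after payment €12,777.72.
Closed form: n = −ln(1 − rB₀/P)/ln(1+r) = −ln(0.80438)/ln(1.01017) ≈ 21.520, so the balance reaches zero during payment 22.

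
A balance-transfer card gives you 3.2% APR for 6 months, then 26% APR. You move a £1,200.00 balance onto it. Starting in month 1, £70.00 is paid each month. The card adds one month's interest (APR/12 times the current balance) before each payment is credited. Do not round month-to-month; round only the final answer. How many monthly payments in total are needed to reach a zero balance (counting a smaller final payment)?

Promo months 1–6 at r₀ = 3.2%/12 = 0.00266667; months 7+ at r₁ = 26%/12 = 0.0216667.
After month 6: iterate B ← B·(1+r₀) − £70.00 for 6 months → £796.52.
Then at r₁ with £70.00/mo: n₂ = −ln(1 − r₁·B/P)/ln(1+r₁) ≈ 13.21 → 14 more payments.

20 months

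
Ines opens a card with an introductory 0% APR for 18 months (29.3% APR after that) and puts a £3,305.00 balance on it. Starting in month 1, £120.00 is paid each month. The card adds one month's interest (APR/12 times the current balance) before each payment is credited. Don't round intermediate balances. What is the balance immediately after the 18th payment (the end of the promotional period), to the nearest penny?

Promo months 1–18 at r₀ = 0%/12 = 0; months 19+ at r₁ = 29.3%/12 = 0.0244167.
After month 18 (no interest yet): B = £3,305.00 − 18·£120.00 = £1,145.00.

£1,145.00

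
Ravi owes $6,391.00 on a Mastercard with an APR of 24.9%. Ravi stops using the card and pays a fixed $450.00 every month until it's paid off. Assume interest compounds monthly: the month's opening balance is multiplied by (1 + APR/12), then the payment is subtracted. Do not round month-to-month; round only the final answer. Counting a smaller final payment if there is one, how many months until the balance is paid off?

17 payments

Monthly rate r = 24.9%/12 = 2.075% = 0.02075.
Recurrence: B ← B·(1+r) − $450.00.
Month 1: interest $132.61; balance after payment $6,073.61.
Month 2: interest $126.03; balance after payment $5,749.64.
Closed form: n = −ln(1 − rB₀/P)/ln(1+r) = −ln(0.7053)/ln(1.02075) ≈ 16.999, so the balance reaches zero during payment 17.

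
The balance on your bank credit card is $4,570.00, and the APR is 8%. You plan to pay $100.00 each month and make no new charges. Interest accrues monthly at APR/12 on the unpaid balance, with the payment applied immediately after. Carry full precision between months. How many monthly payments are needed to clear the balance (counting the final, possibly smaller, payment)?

55 months

Monthly rate r = 8%/12 = 0.666667% = 0.00666667.
Recurrence: B ← B·(1+r) − $100.00.
Month 1: interest $30.47; balance after payment $4,500.47.
Month 2: interest $30.00; balance after payment $4,430.47.
Closed form: n = −ln(1 − rB₀/P)/ln(1+r) = −ln(0.69533)/ln(1.00667) ≈ 54.686, so the balance reaches zero during payment 55.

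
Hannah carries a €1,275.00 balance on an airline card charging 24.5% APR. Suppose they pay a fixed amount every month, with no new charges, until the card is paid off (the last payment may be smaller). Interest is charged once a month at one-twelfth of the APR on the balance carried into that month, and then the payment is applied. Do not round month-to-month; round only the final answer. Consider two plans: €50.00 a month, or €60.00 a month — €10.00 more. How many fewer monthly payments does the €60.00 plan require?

8 fewer payments

Monthly rate r = 24.5%/12 = 2.04167% = 0.0204167.
At €50.00/mo: n = ⌈−ln(1 − rB₀/P)/ln(1+r)⌉ = 37 payments (last €19.11); total interest = total paid − €1,275.00 = €544.11.
At €60.00/mo: 29 payments (last €8.97); total interest €413.97.
Payments saved = 37 − 29 = 8.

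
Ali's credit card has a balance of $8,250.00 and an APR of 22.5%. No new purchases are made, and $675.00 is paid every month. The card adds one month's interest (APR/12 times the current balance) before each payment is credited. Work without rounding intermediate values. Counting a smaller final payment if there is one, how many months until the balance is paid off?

15 months

Monthly rate r = 22.5%/12 = 1.875% = 0.01875.
Recurrence: B ← B·(1+r) − $675.00.
Month 1: interest $154.69; balance after payment $7,729.69.
Month 2: interest $144.93; balance after payment $7,199.62.
Closed form: n = −ln(1 − rB₀/P)/ln(1+r) = −ln(0.77083)/ln(1.01875) ≈ 14.012, so the balance reaches zero during payment 15.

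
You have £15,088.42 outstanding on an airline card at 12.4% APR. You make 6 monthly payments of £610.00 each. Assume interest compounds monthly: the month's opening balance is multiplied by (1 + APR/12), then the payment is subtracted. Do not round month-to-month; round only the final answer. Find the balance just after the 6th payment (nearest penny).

Monthly rate r = 12.4%/12 = 1.03333% = 0.0103333.
Each month: B ← B·(1+r) − £610.00.
Month 1: interest £155.91; balance after payment £14,634.33.
Month 2: interest £151.22; balance after payment £14,175.56.
Month 3: interest £146.48; balance after payment £13,712.04.
Month 4: interest £141.69; balance after payment £13,243.73.
Month 5: interest £136.85; balance after payment £12,770.58.
Month 6: interest £131.96; balance after payment £12,292.54.

£12,292.54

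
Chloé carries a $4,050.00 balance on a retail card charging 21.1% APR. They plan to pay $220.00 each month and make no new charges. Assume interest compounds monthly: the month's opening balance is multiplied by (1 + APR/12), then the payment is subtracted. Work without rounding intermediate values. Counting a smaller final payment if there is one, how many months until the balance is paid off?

Monthly rate r = 21.1%/12 = 1.75833% = 0.0175833.
Recurrence: B ← B·(1+r) − $220.00.
Month 1: interest $71.21; balance after payment $3,901.21.
Month 2: interest $68.60; balance after payment $3,749.81.
Closed form: n = −ln(1 − rB₀/P)/ln(1+r) = −ln(0.67631)/ln(1.01758) ≈ 22.438, so the balance reaches zero during payment 23.

23 payments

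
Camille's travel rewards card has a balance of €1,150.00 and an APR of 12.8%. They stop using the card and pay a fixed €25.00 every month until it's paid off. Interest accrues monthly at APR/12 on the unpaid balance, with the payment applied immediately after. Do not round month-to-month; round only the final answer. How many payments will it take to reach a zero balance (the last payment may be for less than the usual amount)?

64 months

Monthly rate r = 12.8%/12 = 1.06667% = 0.0106667.
Recurrence: B ← B·(1+r) − €25.00.
Month 1: interest €12.27; balance after payment €1,137.27.
Month 2: interest €12.13; balance after payment €1,124.40.
Closed form: n = −ln(1 − rB₀/P)/ln(1+r) = −ln(0.50933)/ln(1.01067) ≈ 63.585, so the balance reaches zero during payment 64.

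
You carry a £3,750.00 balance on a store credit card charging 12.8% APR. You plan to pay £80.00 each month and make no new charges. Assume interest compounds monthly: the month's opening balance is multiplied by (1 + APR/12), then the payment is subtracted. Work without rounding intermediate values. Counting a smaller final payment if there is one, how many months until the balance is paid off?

Monthly rate r = 12.8%/12 = 1.06667% = 0.0106667.
Recurrence: B ← B·(1+r) − £80.00.
Month 1: interest £40.00; balance after payment £3,710.00.
Month 2: interest £39.57; balance after payment £3,669.57.
Closed form: n = −ln(1 − rB₀/P)/ln(1+r) = −ln(0.5)/ln(1.01067) ≈ 65.329, so the balance reaches zero during payment 66.

66 payments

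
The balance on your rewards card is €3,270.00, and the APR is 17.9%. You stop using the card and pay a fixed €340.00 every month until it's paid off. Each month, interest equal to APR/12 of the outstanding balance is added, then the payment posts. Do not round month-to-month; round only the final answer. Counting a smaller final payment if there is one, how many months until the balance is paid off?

Monthly rate r = 17.9%/12 = 1.49167% = 0.0149167.
Recurrence: B ← B·(1+r) − €340.00.
Month 1: interest €48.78; balance after payment €2,978.78.
Month 2: interest €44.43; balance after payment €2,683.21.
Closed form: n = −ln(1 − rB₀/P)/ln(1+r) = −ln(0.85654)/ln(1.01492) ≈ 10.459, so the balance reaches zero during payment 11.

11 payments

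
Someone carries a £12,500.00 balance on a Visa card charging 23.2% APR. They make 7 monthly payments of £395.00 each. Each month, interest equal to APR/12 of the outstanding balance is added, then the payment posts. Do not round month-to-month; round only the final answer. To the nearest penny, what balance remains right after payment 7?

Monthly rate r = 23.2%/12 = 1.93333% = 0.0193333.
Each month: B ← B·(1+r) − £395.00.
Month 1: interest £241.67; balance after payment £12,346.67.
Month 2: interest £238.70; balance after payment £12,190.37.
Month 3: interest £235.68; balance after payment £12,031.05.
Month 4: interest £232.60; balance after payment £11,868.65.
Month 5: interest £229.46; balance after payment £11,703.11.
Month 6: interest £226.26; balance after payment £11,534.37.
Month 7: interest £223.00; balance after payment £11,362.37.

£11,362.37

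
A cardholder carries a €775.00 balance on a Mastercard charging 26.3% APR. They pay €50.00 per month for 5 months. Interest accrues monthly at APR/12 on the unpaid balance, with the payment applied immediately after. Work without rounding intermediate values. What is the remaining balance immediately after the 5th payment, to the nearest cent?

Monthly rate r = 26.3%/12 = 2.19167% = 0.0219167.
Each month: B ← B·(1+r) − €50.00.
Month 1: interest €16.99; balance after payment €741.99.
Month 2: interest €16.26; balance after payment €708.25.
Month 3: interest €15.52; balance after payment €673.77.
Month 4: interest €14.77; balance after payment €638.54.
Month 5: interest €13.99; balance after payment €602.53.

€602.53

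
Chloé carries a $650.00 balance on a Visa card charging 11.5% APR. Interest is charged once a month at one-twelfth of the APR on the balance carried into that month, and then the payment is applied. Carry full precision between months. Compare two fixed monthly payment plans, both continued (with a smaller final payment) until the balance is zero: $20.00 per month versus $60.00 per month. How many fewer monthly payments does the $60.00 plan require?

28 fewer payments

Monthly rate r = 11.5%/12 = 0.958333% = 0.00958333.
At $20.00/mo: n = ⌈−ln(1 − rB₀/P)/ln(1+r)⌉ = 40 payments (last $2.55); total interest = total paid − $650.00 = $132.55.
At $60.00/mo: 12 payments (last $29.63); total interest $39.63.
Payments saved = 40 − 12 = 28.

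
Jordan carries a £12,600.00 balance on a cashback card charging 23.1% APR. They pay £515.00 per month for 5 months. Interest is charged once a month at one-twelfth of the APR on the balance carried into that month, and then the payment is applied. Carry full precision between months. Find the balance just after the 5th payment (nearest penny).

£11,184.28

Monthly rate r = 23.1%/12 = 1.925% = 0.01925.
Each month: B ← B·(1+r) − £515.00.
Month 1: interest £242.55; balance after payment £12,327.55.
Month 2: interest £237.31; balance after payment £12,049.86.
Month 3: interest £231.96; balance after payment £11,766.82.
Month 4: interest £226.51; balance after payment £11,478.33.
Month 5: interest £220.96; balance after payment £11,184.28.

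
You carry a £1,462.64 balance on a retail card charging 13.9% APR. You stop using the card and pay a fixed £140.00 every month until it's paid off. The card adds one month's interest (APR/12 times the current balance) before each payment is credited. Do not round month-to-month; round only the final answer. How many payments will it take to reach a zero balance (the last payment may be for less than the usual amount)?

12 payments

Monthly rate r = 13.9%/12 = 1.15833% = 0.0115833.
Recurrence: B ← B·(1+r) − £140.00.
Month 1: interest £16.94; balance after payment £1,339.58.
Month 2: interest £15.52; balance after payment £1,215.10.
Closed form: n = −ln(1 − rB₀/P)/ln(1+r) = −ln(0.87898)/ln(1.01158) ≈ 11.200, so the balance reaches zero during payment 12.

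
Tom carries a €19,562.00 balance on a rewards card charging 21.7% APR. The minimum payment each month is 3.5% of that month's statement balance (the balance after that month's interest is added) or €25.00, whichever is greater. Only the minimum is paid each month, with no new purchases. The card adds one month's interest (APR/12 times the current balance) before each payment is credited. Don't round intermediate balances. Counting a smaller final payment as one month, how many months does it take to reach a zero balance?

Monthly rate r = 21.7%/12 = 1.80833% = 0.0180833.
While 3.5% of the post-interest balance exceeds €25.00, each month B ← (B·(1+r))·(1 − 0.035), i.e. B shrinks by the factor (1+r)·0.965 = 0.98245.
This holds for months 1–188. Entering month 189 the balance is €701.15; 3.5% of the post-interest balance is now below €25.00, so the flat €25.00 minimum applies from here.
From month 189 a fixed €25.00 at rate r clears €701.15 in 40 more payments. Total: 188 + 40 = 228 months.

228 months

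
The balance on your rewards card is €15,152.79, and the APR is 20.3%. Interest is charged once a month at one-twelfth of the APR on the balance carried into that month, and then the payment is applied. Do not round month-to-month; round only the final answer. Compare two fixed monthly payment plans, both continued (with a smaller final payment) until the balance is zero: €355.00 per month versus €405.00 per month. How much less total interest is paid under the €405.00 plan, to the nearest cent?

Monthly rate r = 20.3%/12 = 1.69167% = 0.0169167.
At €355.00/mo: n = ⌈−ln(1 − rB₀/P)/ln(1+r)⌉ = 77 payments (last €116.44); total interest = total paid − €15,152.79 = €11,943.65.
At €405.00/mo: 60 payments (last €301.33); total interest €9,043.54.
Interest saved = €11,943.65 − €9,043.54 = €2,900.11.

€2,900.11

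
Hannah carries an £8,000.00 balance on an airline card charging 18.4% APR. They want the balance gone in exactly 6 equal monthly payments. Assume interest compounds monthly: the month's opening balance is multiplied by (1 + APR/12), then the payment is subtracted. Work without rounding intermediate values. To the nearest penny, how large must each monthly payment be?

Monthly rate r = 18.4%/12 = 1.53333% = 0.0153333.
Level-payment amortization: P = B₀·r / (1 − (1+r)^(−n)) = 8000.00·0.0153333 / (1 − 1.01533^(−6)).
Denominator 1 − (1+r)^(−6) = 0.0872577916.
P = 122.667 / 0.0872577916 ≈ 1405.80.

£1,405.80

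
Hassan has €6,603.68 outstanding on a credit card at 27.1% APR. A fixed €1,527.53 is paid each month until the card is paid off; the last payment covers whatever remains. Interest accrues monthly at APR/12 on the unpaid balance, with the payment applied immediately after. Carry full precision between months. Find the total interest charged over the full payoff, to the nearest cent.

Monthly rate r = 27.1%/12 = 2.25833% = 0.0225833.
Payoff takes n = ⌈−ln(1 − rB₀/P)/ln(1+r)⌉ = ⌈4.600⌉ = 5 payments; the last is €920.83.
Total paid = 4·€1,527.53 + €920.83 = €7,030.95.
Total interest = total paid − principal = €7,030.95 − €6,603.68 = €427.27.

€427.27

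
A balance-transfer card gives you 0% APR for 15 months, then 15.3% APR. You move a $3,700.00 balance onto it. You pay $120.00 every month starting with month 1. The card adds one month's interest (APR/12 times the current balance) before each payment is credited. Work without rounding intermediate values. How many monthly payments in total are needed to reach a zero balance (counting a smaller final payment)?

33 payments

Promo months 1–15 at r₀ = 0%/12 = 0; months 16+ at r₁ = 15.3%/12 = 0.01275.
After month 15 (no interest yet): B = $3,700.00 − 15·$120.00 = $1,900.00.
Then at r₁ with $120.00/mo: n₂ = −ln(1 − r₁·B/P)/ln(1+r₁) ≈ 17.80 → 18 more payments.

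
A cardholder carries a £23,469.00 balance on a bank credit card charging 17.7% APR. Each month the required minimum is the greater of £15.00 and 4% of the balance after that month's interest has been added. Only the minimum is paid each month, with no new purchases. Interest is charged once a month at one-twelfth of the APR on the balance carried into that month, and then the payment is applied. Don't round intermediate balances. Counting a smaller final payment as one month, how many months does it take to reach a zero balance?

Monthly rate r = 17.7%/12 = 1.475% = 0.01475.
While 4% of the post-interest balance exceeds £15.00, each month B ← (B·(1+r))·(1 − 0.04), i.e. B shrinks by the factor (1+r)·0.96 = 0.97416.
This holds for months 1–159. Entering month 160 the balance is £365.35; 4% of the post-interest balance is now below £15.00, so the flat £15.00 minimum applies from here.
From month 160 a fixed £15.00 at rate r clears £365.35 in 31 more payments. Total: 159 + 31 = 190 months.

190 months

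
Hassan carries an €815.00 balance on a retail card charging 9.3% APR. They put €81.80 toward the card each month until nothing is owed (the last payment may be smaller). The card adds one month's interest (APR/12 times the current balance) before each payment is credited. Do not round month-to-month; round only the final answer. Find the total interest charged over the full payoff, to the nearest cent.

€36.54

Monthly rate r = 9.3%/12 = 0.775% = 0.00775.
Payoff takes n = ⌈−ln(1 − rB₀/P)/ln(1+r)⌉ = ⌈10.409⌉ = 11 payments; the last is €33.54.
Total paid = 10·€81.80 + €33.54 = €851.54.
Total interest = total paid − principal = €851.54 − €815.00 = €36.54.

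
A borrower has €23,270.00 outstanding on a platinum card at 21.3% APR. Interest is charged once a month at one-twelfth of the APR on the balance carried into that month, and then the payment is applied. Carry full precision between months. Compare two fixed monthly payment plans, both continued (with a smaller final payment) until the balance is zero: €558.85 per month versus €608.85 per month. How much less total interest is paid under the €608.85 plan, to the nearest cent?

€3,419.30

Monthly rate r = 21.3%/12 = 1.775% = 0.01775.
At €558.85/mo: n = ⌈−ln(1 − rB₀/P)/ln(1+r)⌉ = 77 payments (last €205.26); total interest = total paid − €23,270.00 = €19,407.86.
At €608.85/mo: 65 payments (last €292.16); total interest €15,988.56.
Interest saved = €19,407.86 − €15,988.56 = €3,419.30.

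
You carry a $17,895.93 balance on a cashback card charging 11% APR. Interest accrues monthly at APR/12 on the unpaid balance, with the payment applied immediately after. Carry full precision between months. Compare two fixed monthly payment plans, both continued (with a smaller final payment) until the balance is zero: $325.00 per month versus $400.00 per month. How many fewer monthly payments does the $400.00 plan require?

20 fewer payments

Monthly rate r = 11%/12 = 0.916667% = 0.00916667.
At $325.00/mo: n = ⌈−ln(1 − rB₀/P)/ln(1+r)⌉ = 78 payments (last $3.18); total interest = total paid − $17,895.93 = $7,132.25.
At $400.00/mo: 58 payments (last $338.13); total interest $5,242.20.
Payments saved = 78 − 58 = 20.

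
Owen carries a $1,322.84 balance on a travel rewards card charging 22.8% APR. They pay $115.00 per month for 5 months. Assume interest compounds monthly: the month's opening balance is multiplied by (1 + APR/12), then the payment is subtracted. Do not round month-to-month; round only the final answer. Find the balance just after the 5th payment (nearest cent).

Monthly rate r = 22.8%/12 = 1.9% = 0.019.
Each month: B ← B·(1+r) − $115.00.
Month 1: interest $25.13; balance after payment $1,232.97.
Month 2: interest $23.43; balance after payment $1,141.40.
Month 3: interest $21.69; balance after payment $1,048.09.
Month 4: interest $19.91; balance after payment $953.00.
Month 5: interest $18.11; balance after payment $856.11.

$856.11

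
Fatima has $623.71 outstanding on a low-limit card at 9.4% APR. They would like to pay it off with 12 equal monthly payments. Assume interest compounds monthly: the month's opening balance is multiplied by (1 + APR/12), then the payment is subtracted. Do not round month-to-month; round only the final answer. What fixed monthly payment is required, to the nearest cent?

$54.66

Monthly rate r = 9.4%/12 = 0.783333% = 0.00783333.
Level-payment amortization: P = B₀·r / (1 − (1+r)^(−n)) = 623.71·0.00783333 / (1 − 1.00783^(−12)).
Denominator 1 − (1+r)^(−12) = 0.0893837809.
P = 4.88573 / 0.0893837809 ≈ 54.66.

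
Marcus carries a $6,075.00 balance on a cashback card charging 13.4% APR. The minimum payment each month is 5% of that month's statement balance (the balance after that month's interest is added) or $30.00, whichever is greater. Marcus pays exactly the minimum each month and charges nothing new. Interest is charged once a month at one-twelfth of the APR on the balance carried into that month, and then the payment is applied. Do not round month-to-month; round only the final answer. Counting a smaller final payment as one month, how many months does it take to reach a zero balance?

81 months

Monthly rate r = 13.4%/12 = 1.11667% = 0.0111667.
While 5% of the post-interest balance exceeds $30.00, each month B ← (B·(1+r))·(1 − 0.05), i.e. B shrinks by the factor (1+r)·0.95 = 0.96061.
This holds for months 1–58. Entering month 59 the balance is $590.52; 5% of the post-interest balance is now below $30.00, so the flat $30.00 minimum applies from here.
From month 59 a fixed $30.00 at rate r clears $590.52 in 23 more payments. Total: 58 + 23 = 81 months.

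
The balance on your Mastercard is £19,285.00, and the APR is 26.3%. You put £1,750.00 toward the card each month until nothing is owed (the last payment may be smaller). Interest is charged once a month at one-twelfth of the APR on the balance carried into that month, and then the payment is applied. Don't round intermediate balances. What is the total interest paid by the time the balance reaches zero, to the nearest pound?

£3,033

Monthly rate r = 26.3%/12 = 2.19167% = 0.0219167.
Payoff takes n = ⌈−ln(1 − rB₀/P)/ln(1+r)⌉ = ⌈12.751⌉ = 13 payments; the last is £1,317.79.
Total paid = 12·£1,750.00 + £1,317.79 = £22,317.79.
Total interest = total paid − principal = £22,317.79 − £19,285.00 = £3,032.79.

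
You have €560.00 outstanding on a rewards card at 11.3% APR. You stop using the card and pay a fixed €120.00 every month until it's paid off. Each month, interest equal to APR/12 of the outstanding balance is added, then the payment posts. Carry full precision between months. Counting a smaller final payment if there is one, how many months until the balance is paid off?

5 payments

Monthly rate r = 11.3%/12 = 0.941667% = 0.00941667.
Recurrence: B ← B·(1+r) − €120.00.
Month 1: interest €5.27; balance after payment €445.27.
Month 2: interest €4.19; balance after payment €329.47.
Month 3: interest €3.10; balance after payment €212.57.
Month 4: interest €2.00; balance after payment €94.57.
Month 5: interest €0.89; balance after payment €0.00.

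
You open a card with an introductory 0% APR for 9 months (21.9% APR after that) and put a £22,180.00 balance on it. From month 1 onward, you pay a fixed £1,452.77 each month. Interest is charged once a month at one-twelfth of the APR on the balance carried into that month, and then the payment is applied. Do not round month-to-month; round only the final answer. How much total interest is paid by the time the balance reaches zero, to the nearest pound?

£655

Promo months 1–9 at r₀ = 0%/12 = 0; months 10+ at r₁ = 21.9%/12 = 0.01825.
After month 9 (no interest yet): B = £22,180.00 − 9·£1,452.77 = £9,105.07.
Then at r₁ with £1,452.77/mo: n₂ = −ln(1 − r₁·B/P)/ln(1+r₁) ≈ 6.72 → 7 more payments.
Total paid = 15·£1,452.77 + £1,043.26 = £22,834.81; interest = £22,834.81 − £22,180.00 = £654.81.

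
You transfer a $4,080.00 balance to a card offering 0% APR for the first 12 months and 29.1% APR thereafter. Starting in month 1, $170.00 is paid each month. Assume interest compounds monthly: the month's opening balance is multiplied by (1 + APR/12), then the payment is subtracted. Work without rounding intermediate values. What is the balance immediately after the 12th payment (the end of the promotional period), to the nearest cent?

$2,040.00

Promo months 1–12 at r₀ = 0%/12 = 0; months 13+ at r₁ = 29.1%/12 = 0.02425.
After month 12 (no interest yet): B = $4,080.00 − 12·$170.00 = $2,040.00.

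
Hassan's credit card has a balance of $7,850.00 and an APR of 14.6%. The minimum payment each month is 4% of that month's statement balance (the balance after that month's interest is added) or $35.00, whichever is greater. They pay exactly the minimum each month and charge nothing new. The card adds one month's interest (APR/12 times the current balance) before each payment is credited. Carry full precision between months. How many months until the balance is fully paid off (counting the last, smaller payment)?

Monthly rate r = 14.6%/12 = 1.21667% = 0.0121667.
While 4% of the post-interest balance exceeds $35.00, each month B ← (B·(1+r))·(1 − 0.04), i.e. B shrinks by the factor (1+r)·0.96 = 0.97168.
This holds for months 1–77. Entering month 78 the balance is $859.33; 4% of the post-interest balance is now below $35.00, so the flat $35.00 minimum applies from here.
From month 78 a fixed $35.00 at rate r clears $859.33 in 30 more payments. Total: 77 + 30 = 107 months.

107 months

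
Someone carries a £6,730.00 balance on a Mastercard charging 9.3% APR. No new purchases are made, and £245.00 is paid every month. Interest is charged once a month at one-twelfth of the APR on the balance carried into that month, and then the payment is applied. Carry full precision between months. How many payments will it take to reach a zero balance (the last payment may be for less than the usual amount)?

Monthly rate r = 9.3%/12 = 0.775% = 0.00775.
Recurrence: B ← B·(1+r) − £245.00.
Month 1: interest £52.16; balance after payment £6,537.16.
Month 2: interest £50.66; balance after payment £6,342.82.
Closed form: n = −ln(1 − rB₀/P)/ln(1+r) = −ln(0.78711)/ln(1.00775) ≈ 31.008, so the balance reaches zero during payment 32.

32 payments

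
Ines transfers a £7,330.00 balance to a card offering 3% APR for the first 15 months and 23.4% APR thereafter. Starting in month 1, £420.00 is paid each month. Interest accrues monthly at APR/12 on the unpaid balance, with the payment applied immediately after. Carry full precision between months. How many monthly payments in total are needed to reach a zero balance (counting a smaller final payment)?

18 payments

Promo months 1–15 at r₀ = 3%/12 = 0.0025; months 16+ at r₁ = 23.4%/12 = 0.0195.
After month 15: iterate B ← B·(1+r₀) − £420.00 for 15 months → £1,198.28.
Then at r₁ with £420.00/mo: n₂ = −ln(1 − r₁·B/P)/ln(1+r₁) ≈ 2.96 → 3 more payments.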